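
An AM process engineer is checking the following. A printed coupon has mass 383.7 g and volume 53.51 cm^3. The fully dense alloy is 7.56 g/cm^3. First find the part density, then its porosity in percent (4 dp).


rho_part = 383.7 / 53.51 = 7.17062231 g/cm^3
Porosity = (1 - 7.17062231/7.56)*100 = 5.1505 %


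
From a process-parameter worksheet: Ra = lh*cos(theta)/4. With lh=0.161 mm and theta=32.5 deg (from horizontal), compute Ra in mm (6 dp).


Ra = 0.161 * cos(32.5) / 4 = 0.033947 mm


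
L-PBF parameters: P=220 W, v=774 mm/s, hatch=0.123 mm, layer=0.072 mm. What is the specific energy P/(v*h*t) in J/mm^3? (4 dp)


Build rate = 774 * 0.123 * 0.072 = 6.854544 mm^3/s
SE = 220 / 6.854544 = 32.0955 J/mm^3


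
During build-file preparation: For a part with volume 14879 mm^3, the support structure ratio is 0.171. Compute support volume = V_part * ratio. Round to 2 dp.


V_support = 14879 * 0.171 = 2544.31 mm^3


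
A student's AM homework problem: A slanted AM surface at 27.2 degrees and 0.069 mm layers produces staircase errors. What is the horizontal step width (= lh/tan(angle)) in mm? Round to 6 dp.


step = 0.069 / tan(27.2) = 0.134259 mm


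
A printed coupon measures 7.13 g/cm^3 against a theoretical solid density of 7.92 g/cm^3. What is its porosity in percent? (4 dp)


Porosity = (1-7.13/7.92)*100 = 9.9747 %


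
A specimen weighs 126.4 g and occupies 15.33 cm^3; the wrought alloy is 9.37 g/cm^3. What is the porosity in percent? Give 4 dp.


rho_part = 126.4 / 15.33 = 8.24527071 g/cm^3
Porosity = (1 - 8.24527071/9.37)*100 = 12.0035 %


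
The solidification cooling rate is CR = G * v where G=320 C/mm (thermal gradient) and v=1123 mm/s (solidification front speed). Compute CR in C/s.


CR = 320 * 1123 = 359360 C/s


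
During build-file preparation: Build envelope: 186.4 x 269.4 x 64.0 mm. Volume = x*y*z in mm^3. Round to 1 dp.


V = 186.4 * 269.4 * 64.0 = 3213834.2 mm^3


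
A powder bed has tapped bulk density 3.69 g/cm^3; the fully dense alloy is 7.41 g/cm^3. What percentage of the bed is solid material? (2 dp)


Packing = (3.69/7.41)*100 = 49.8 %


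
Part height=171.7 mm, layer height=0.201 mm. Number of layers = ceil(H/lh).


Layers = ceil(171.7/0.201) = 855


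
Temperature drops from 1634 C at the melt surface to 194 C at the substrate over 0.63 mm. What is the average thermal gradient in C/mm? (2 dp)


G = (1634-194)/0.63 = 2285.71 C/mm


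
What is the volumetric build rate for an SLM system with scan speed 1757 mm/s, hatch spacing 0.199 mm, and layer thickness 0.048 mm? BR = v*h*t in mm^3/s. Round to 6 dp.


Rate = 1757 * 0.199 * 0.048 = 16.782864 mm^3/s


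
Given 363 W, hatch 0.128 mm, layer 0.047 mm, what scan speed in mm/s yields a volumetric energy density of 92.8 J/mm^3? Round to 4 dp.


v = 363 / (92.8*0.128*0.047) = 650.2058 mm/s


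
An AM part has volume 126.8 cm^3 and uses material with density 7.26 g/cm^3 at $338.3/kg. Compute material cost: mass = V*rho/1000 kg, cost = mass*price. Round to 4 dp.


Mass = 126.8*7.26/1000 = 0.920568 kg
Cost = 0.920568 * 338.3 = 311.4282 $


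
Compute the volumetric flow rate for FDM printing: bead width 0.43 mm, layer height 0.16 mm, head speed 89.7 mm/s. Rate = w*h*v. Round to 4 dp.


Rate = 0.43 * 0.16 * 89.7 = 6.1714 mm^3/s


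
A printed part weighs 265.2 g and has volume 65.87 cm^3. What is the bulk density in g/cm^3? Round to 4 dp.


rho = 265.2 / 65.87 = 4.0261 g/cm^3


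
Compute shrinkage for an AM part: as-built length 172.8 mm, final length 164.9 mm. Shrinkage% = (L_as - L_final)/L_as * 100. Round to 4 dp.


Shrinkage = ((172.8-164.9)/172.8)*100 = 4.5718 %


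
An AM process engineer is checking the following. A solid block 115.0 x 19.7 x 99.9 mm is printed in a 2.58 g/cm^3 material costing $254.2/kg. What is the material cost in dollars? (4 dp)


V = 115.0 * 19.7 * 99.9 = 226323.45 mm^3 = 226.32345 cm^3
Mass = 226.32345 * 2.58 / 1000 = 0.5839145 kg
Cost = 0.5839145 * 254.2 = 148.4311 $


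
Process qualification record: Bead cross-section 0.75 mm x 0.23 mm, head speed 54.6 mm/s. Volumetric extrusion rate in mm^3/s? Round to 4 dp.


Rate = 0.75 * 0.23 * 54.6 = 9.4185 mm^3/s


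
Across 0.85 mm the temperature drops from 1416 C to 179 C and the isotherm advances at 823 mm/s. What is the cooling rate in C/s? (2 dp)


G = (1416-179)/0.85 = 1455.29411765 C/mm
CR = 1455.29411765 * 823 = 1197707.06 C/s


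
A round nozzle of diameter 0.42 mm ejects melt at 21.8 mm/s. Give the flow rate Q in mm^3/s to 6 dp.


A = pi*(0.42/2)^2 = 0.13854424 mm^2
Q = 0.13854424 * 21.8 = 3.020264 mm^3/s


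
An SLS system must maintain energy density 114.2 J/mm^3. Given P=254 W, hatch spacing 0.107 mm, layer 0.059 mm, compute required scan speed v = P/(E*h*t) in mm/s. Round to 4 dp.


v = 254 / (114.2*0.107*0.059) = 352.3156 mm/s


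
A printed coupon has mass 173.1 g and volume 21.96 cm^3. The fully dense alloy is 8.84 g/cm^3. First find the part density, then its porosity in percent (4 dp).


rho_part = 173.1 / 21.96 = 7.88251366 g/cm^3
Porosity = (1 - 7.88251366/8.84)*100 = 10.8313 %


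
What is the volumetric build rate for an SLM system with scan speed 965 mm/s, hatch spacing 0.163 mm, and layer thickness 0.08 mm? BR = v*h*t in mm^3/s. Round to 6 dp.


Rate = 965 * 0.163 * 0.08 = 12.5836 mm^3/s


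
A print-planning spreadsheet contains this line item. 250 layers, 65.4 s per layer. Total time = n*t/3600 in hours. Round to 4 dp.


t = 250 * 65.4 / 3600 = 4.5417 hrs


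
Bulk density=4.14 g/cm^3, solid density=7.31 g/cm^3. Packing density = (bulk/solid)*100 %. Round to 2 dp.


Packing = (4.14/7.31)*100 = 56.63 %


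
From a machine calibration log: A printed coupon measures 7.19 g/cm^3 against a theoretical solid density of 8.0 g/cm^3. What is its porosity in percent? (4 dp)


Porosity = (1-7.19/8.0)*100 = 10.125 %


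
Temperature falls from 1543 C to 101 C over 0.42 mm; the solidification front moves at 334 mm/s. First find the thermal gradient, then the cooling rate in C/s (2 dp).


G = (1543-101)/0.42 = 3433.33333333 C/mm
CR = 3433.33333333 * 334 = 1146733.33 C/s


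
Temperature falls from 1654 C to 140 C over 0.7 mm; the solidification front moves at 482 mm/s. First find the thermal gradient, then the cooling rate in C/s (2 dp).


G = (1654-140)/0.7 = 2162.85714286 C/mm
CR = 2162.85714286 * 482 = 1042497.14 C/s


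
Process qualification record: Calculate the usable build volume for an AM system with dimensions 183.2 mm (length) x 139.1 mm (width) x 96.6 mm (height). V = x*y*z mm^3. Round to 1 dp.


V = 183.2 * 139.1 * 96.6 = 2461669.4 mm^3


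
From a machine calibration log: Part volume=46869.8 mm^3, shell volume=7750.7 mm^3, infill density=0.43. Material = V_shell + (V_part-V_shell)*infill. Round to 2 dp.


V_infill = (46869.8 - 7750.7) * 0.43 = 16821.21
V_total = 7750.7 + 16821.21 = 24571.91 mm^3


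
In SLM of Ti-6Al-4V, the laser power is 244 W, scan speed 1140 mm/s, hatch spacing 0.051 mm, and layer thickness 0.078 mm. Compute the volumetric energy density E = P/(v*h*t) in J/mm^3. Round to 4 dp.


E = 244 / (1140*0.051*0.078) = 53.8047 J/mm^3


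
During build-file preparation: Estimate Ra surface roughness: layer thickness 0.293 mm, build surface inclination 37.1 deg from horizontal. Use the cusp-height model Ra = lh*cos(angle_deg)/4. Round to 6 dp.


Ra = 0.293 * cos(37.1) / 4 = 0.058423 mm


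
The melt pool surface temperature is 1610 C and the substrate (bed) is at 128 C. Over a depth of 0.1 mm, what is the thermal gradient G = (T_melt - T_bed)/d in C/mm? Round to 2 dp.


G = (1610-128)/0.1 = 14820.0 C/mm


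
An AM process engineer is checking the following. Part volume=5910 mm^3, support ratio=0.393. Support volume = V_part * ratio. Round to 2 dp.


V_support = 5910 * 0.393 = 2322.63 mm^3


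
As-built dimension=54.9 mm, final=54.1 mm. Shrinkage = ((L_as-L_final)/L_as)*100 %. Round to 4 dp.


Shrinkage = ((54.9-54.1)/54.9)*100 = 1.4572 %


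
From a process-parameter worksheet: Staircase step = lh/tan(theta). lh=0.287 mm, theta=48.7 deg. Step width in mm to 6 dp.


step = 0.287 / tan(48.7) = 0.252136 mm


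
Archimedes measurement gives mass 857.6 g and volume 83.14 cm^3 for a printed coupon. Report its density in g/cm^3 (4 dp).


rho = 857.6 / 83.14 = 10.3151 g/cm^3


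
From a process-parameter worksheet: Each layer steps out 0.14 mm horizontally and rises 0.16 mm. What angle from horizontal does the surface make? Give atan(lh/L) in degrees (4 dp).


angle = atan(0.16/0.14) = 48.8141 degrees


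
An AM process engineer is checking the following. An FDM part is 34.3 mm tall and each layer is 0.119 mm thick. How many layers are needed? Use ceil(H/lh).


Layers = ceil(34.3/0.119) = 289


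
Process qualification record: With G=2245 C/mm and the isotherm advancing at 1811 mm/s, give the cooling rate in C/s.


CR = 2245 * 1811 = 4065695 C/s


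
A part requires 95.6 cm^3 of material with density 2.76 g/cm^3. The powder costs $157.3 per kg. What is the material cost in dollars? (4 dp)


Mass = 95.6*2.76/1000 = 0.263856 kg
Cost = 0.263856 * 157.3 = 41.5045 $


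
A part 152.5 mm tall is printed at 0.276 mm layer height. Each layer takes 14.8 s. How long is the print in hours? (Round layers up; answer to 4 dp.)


Layers = ceil(152.5/0.276) = 553
t = 553 * 14.8 / 3600 = 2.2734 hrs


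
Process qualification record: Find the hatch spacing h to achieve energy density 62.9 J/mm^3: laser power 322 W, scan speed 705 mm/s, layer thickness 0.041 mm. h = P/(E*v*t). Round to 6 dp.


h = 322 / (62.9*705*0.041) = 0.177106 mm


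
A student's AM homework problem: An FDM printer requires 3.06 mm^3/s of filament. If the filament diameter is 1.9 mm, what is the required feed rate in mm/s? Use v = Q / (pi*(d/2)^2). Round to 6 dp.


A = pi*(1.9/2)^2 = 2.835287
v = 3.06 / 2.835287 = 1.079256 mm/s


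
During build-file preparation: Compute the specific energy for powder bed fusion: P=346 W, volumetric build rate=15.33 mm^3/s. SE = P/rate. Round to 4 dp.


SE = 346 / 15.33 = 22.5701 J/mm^3


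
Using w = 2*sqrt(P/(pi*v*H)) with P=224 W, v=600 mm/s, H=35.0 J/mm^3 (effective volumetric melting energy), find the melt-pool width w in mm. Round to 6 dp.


w = 2*sqrt(224/(pi*600*35.0)) = 0.116538 mm


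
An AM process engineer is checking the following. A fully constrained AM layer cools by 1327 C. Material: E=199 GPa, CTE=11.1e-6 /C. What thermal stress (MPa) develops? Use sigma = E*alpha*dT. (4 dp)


sigma = 199*1000 * 11.1e-6 * 1327 = 2931.2103 MPa


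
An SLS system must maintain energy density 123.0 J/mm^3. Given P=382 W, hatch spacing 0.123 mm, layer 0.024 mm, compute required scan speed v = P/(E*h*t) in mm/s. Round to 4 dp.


v = 382 / (123.0*0.123*0.024) = 1052.0634 mm/s


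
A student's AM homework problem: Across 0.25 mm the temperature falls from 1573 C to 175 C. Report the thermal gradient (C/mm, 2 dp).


G = (1573-175)/0.25 = 5592.0 C/mm


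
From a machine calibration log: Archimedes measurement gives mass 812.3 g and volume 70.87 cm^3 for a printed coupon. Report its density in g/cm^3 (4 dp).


rho = 812.3 / 70.87 = 11.4618 g/cm^3


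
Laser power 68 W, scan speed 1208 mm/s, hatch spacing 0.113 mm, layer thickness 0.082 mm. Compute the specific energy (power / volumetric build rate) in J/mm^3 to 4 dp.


Build rate = 1208 * 0.113 * 0.082 = 11.193328 mm^3/s
SE = 68 / 11.193328 = 6.075 J/mm^3


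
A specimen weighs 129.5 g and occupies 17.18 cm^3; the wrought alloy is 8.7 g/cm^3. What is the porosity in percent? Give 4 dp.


rho_part = 129.5 / 17.18 = 7.53783469 g/cm^3
Porosity = (1 - 7.53783469/8.7)*100 = 13.3582 %


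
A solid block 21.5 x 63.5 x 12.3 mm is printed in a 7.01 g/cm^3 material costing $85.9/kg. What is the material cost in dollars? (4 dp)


V = 21.5 * 63.5 * 12.3 = 16792.575 mm^3 = 16.792575 cm^3
Mass = 16.792575 * 7.01 / 1000 = 0.11771595 kg
Cost = 0.11771595 * 85.9 = 10.1118 $


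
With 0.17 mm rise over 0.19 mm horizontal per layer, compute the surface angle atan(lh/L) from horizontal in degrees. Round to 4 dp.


angle = atan(0.17/0.19) = 41.8202 degrees


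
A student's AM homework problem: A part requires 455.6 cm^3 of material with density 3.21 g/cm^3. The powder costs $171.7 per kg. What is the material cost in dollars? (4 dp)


Mass = 455.6*3.21/1000 = 1.462476 kg
Cost = 1.462476 * 171.7 = 251.1071 $


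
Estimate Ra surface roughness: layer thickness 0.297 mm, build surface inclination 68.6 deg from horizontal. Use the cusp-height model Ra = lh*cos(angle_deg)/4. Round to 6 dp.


Ra = 0.297 * cos(68.6) / 4 = 0.027092 mm


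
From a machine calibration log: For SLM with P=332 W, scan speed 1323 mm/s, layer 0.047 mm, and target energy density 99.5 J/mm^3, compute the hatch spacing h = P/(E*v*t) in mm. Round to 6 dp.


h = 332 / (99.5*1323*0.047) = 0.053661 mm


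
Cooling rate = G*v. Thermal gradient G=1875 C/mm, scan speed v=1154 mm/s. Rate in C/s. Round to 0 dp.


CR = 1875 * 1154 = 2163750 C/s


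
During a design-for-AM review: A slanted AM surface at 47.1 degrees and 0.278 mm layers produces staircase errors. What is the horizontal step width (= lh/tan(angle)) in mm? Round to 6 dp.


step = 0.278 / tan(47.1) = 0.258334 mm


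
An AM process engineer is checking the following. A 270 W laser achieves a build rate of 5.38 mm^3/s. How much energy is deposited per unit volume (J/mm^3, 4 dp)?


SE = 270 / 5.38 = 50.1859 J/mm^3


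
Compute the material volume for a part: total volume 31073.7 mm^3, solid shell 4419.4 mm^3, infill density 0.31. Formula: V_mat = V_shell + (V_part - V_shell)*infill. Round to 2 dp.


V_infill = (31073.7 - 4419.4) * 0.31 = 8262.83
V_total = 4419.4 + 8262.83 = 12682.23 mm^3


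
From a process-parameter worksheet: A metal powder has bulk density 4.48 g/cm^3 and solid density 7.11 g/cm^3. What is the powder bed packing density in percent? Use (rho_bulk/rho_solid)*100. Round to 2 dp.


Packing = (4.48/7.11)*100 = 63.01 %


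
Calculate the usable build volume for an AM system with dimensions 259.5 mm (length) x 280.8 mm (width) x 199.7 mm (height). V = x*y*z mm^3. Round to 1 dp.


V = 259.5 * 280.8 * 199.7 = 14551659.7 mm^3


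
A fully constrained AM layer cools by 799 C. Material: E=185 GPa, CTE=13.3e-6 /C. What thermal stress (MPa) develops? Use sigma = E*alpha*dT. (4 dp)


sigma = 185*1000 * 13.3e-6 * 799 = 1965.9395 MPa


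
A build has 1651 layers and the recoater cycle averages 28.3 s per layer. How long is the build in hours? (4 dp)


t = 1651 * 28.3 / 3600 = 12.9787 hrs


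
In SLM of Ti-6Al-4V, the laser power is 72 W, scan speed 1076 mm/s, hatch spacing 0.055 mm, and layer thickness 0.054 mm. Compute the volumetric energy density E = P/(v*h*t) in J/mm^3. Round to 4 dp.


E = 72 / (1076*0.055*0.054) = 22.5301 J/mm^3


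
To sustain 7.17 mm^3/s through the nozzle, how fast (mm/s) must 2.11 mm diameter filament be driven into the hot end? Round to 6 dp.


A = pi*(2.11/2)^2 = 3.496671
v = 7.17 / 3.496671 = 2.050522 mm/s


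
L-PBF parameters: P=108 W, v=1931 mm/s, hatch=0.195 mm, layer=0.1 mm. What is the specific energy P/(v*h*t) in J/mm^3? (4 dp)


Build rate = 1931 * 0.195 * 0.1 = 37.6545 mm^3/s
SE = 108 / 37.6545 = 2.8682 J/mm^3


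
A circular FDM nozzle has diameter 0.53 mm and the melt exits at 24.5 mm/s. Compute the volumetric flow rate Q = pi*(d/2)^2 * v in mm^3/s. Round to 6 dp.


A = pi*(0.53/2)^2 = 0.22061834 mm^2
Q = 0.22061834 * 24.5 = 5.405149 mm^3/s


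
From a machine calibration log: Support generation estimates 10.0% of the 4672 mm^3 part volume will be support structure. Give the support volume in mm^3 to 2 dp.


V_support = 4672 * 0.1 = 467.2 mm^3


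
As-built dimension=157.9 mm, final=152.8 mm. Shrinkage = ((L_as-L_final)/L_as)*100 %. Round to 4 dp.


Shrinkage = ((157.9-152.8)/157.9)*100 = 3.2299 %


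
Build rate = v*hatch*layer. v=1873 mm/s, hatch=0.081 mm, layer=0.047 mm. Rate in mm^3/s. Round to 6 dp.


Rate = 1873 * 0.081 * 0.047 = 7.130511 mm^3/s


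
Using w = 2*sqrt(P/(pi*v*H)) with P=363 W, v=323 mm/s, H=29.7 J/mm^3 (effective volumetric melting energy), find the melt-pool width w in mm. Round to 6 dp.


w = 2*sqrt(363/(pi*323*29.7)) = 0.219497 mm


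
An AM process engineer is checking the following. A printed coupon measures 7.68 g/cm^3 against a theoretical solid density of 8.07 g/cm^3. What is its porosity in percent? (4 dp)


Porosity = (1-7.68/8.07)*100 = 4.8327 %


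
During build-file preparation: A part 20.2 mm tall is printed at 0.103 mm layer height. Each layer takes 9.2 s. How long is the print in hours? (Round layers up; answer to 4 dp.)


Layers = ceil(20.2/0.103) = 197
t = 197 * 9.2 / 3600 = 0.5034 hrs


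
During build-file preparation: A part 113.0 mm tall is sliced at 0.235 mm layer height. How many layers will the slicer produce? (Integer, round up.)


Layers = ceil(113.0/0.235) = 481


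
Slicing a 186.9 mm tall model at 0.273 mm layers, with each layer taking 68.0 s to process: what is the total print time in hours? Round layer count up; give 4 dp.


Layers = ceil(186.9/0.273) = 685
t = 685 * 68.0 / 3600 = 12.9389 hrs


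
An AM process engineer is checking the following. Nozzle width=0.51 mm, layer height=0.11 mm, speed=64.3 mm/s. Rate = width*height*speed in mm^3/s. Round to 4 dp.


Rate = 0.51 * 0.11 * 64.3 = 3.6072 mm^3/s


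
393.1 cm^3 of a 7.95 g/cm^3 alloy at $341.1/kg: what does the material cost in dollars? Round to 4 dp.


Mass = 393.1*7.95/1000 = 3.125145 kg
Cost = 3.125145 * 341.1 = 1065.987 $


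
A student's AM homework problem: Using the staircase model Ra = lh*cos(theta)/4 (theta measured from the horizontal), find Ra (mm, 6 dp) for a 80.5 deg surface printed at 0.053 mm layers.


Ra = 0.053 * cos(80.5) / 4 = 0.002187 mm


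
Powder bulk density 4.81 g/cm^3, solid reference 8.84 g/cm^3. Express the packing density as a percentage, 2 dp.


Packing = (4.81/8.84)*100 = 54.41 %


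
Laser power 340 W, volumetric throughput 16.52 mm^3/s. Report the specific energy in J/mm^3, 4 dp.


SE = 340 / 16.52 = 20.5811 J/mm^3


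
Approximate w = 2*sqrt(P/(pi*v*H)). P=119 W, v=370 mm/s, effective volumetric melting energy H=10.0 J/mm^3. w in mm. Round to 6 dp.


w = 2*sqrt(119/(pi*370*10.0)) = 0.202361 mm


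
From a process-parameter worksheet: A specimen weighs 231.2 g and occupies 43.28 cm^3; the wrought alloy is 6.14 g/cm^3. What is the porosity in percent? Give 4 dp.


rho_part = 231.2 / 43.28 = 5.34195933 g/cm^3
Porosity = (1 - 5.34195933/6.14)*100 = 12.9974 %


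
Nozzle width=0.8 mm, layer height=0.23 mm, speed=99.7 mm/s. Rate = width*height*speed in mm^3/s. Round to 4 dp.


Rate = 0.8 * 0.23 * 99.7 = 18.3448 mm^3/s


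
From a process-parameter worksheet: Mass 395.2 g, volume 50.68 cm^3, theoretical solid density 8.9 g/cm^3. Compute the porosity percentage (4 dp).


rho_part = 395.2 / 50.68 = 7.79794791 g/cm^3
Porosity = (1 - 7.79794791/8.9)*100 = 12.3826 %


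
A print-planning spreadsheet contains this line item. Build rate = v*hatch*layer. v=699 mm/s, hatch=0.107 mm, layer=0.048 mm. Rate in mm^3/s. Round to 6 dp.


Rate = 699 * 0.107 * 0.048 = 3.590064 mm^3/s


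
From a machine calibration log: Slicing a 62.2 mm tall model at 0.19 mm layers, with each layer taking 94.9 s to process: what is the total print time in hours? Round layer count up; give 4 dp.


Layers = ceil(62.2/0.19) = 328
t = 328 * 94.9 / 3600 = 8.6464 hrs


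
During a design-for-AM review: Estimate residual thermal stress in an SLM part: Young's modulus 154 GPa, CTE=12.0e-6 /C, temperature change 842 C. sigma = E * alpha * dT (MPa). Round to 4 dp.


sigma = 154*1000 * 12.0e-6 * 842 = 1556.016 MPa


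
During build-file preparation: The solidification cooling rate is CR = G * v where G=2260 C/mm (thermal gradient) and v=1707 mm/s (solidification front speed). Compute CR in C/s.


CR = 2260 * 1707 = 3857820 C/s


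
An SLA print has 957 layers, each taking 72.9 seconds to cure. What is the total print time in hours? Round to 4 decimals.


t = 957 * 72.9 / 3600 = 19.3793 hrs


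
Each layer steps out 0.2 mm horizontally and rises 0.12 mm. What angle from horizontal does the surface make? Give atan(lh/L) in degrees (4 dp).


angle = atan(0.12/0.2) = 30.9638 degrees


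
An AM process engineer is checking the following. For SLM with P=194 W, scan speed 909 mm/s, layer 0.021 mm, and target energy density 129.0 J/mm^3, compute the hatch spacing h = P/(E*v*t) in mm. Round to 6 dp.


h = 194 / (129.0*909*0.021) = 0.078782 mm


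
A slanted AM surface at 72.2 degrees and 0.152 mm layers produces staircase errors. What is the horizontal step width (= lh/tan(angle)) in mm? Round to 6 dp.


step = 0.152 / tan(72.2) = 0.048802 mm


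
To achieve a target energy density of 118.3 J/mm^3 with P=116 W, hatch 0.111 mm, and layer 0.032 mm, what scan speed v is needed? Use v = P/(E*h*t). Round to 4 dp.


v = 116 / (118.3*0.111*0.032) = 276.058 mm/s


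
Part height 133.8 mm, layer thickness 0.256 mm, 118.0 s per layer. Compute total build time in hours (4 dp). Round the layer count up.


Layers = ceil(133.8/0.256) = 523
t = 523 * 118.0 / 3600 = 17.1428 hrs


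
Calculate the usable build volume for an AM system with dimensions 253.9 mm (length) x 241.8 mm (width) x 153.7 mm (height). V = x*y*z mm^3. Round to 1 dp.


V = 253.9 * 241.8 * 153.7 = 9436107.2 mm^3


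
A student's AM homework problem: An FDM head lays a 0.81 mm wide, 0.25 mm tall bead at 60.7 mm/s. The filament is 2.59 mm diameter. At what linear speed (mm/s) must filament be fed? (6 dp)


Q = 0.81 * 0.25 * 60.7 = 12.29175 mm^3/s
A_fil = pi*(2.59/2)^2 = 5.26852942 mm^2
v_feed = 12.29175 / 5.26852942 = 2.333051 mm/s


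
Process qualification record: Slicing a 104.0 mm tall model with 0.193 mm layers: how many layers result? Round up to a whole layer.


Layers = ceil(104.0/0.193) = 539


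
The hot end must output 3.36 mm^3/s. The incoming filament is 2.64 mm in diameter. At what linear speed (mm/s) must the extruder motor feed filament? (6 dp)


A = pi*(2.64/2)^2 = 5.473911
v = 3.36 / 5.473911 = 0.613821 mm/s


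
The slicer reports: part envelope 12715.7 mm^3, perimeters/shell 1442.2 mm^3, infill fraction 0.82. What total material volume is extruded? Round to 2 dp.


V_infill = (12715.7 - 1442.2) * 0.82 = 9244.27
V_total = 1442.2 + 9244.27 = 10686.47 mm^3


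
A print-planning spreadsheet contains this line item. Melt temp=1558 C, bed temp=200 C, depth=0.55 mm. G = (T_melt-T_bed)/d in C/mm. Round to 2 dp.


G = (1558-200)/0.55 = 2469.09 C/mm


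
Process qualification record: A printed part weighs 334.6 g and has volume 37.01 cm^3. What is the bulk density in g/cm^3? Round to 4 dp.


rho = 334.6 / 37.01 = 9.0408 g/cm^3


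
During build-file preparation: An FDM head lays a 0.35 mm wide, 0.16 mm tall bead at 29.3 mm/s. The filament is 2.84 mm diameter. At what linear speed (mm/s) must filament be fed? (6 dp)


Q = 0.35 * 0.16 * 29.3 = 1.6408 mm^3/s
A_fil = pi*(2.84/2)^2 = 6.33470743 mm^2
v_feed = 1.6408 / 6.33470743 = 0.259017 mm/s


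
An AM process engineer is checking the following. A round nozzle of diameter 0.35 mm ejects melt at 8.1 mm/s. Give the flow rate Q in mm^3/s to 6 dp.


A = pi*(0.35/2)^2 = 0.09621128 mm^2
Q = 0.09621128 * 8.1 = 0.779311 mm^3/s


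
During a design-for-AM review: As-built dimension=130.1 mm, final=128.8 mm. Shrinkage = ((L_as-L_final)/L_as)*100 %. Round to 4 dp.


Shrinkage = ((130.1-128.8)/130.1)*100 = 0.9992 %


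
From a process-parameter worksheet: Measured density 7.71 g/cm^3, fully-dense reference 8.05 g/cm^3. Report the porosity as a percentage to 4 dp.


Porosity = (1-7.71/8.05)*100 = 4.2236 %


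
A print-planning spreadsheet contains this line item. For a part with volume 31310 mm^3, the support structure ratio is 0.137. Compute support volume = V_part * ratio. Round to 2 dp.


V_support = 31310 * 0.137 = 4289.47 mm^3


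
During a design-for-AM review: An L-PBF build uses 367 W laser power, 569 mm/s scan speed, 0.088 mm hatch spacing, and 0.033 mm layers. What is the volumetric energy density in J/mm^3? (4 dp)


E = 367 / (569*0.088*0.033) = 222.1044 J/mm^3


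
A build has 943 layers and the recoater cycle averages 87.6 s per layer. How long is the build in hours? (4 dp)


t = 943 * 87.6 / 3600 = 22.9463 hrs


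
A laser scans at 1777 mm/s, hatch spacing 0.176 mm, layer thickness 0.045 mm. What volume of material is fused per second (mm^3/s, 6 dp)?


Rate = 1777 * 0.176 * 0.045 = 14.07384 mm^3/s


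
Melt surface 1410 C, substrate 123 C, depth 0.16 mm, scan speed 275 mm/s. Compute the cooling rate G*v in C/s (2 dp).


G = (1410-123)/0.16 = 8043.75 C/mm
CR = 8043.75 * 275 = 2212031.25 C/s


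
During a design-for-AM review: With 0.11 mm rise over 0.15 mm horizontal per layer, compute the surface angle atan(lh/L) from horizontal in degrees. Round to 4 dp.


angle = atan(0.11/0.15) = 36.2538 degrees


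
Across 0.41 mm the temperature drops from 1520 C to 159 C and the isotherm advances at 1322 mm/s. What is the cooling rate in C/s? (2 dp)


G = (1520-159)/0.41 = 3319.51219512 C/mm
CR = 3319.51219512 * 1322 = 4388395.12 C/s


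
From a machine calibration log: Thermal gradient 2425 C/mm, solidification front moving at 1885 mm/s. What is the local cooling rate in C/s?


CR = 2425 * 1885 = 4571125 C/s


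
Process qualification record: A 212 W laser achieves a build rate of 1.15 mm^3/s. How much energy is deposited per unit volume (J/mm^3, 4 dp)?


SE = 212 / 1.15 = 184.3478 J/mm^3


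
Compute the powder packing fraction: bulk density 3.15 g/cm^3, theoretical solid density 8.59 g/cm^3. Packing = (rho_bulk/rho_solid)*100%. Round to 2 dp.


Packing = (3.15/8.59)*100 = 36.67 %


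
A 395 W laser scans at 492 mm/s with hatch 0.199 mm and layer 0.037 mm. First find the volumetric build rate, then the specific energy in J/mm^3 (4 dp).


Build rate = 492 * 0.199 * 0.037 = 3.622596 mm^3/s
SE = 395 / 3.622596 = 109.0378 J/mm^3


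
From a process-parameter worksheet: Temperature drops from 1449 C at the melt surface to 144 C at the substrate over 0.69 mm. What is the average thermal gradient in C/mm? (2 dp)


G = (1449-144)/0.69 = 1891.3 C/mm


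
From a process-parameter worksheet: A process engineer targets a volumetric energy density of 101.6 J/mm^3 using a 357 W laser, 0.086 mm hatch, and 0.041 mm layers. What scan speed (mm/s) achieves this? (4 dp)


v = 357 / (101.6*0.086*0.041) = 996.5342 mm/s


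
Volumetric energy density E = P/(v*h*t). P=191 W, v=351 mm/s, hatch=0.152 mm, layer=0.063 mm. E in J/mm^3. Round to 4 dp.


E = 191 / (351*0.152*0.063) = 56.8253 J/mm^3


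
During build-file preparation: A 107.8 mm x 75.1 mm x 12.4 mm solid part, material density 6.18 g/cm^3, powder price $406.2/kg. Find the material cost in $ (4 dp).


V = 107.8 * 75.1 * 12.4 = 100387.672 mm^3 = 100.387672 cm^3
Mass = 100.387672 * 6.18 / 1000 = 0.62039581 kg
Cost = 0.62039581 * 406.2 = 252.0048 $


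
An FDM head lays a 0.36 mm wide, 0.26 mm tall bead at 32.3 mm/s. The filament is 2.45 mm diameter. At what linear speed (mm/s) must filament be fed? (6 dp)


Q = 0.36 * 0.26 * 32.3 = 3.02328 mm^3/s
A_fil = pi*(2.45/2)^2 = 4.71435248 mm^2
v_feed = 3.02328 / 4.71435248 = 0.641293 mm/s


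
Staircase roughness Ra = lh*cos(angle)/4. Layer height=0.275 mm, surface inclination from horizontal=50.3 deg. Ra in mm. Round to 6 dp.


Ra = 0.275 * cos(50.3) / 4 = 0.043915 mm


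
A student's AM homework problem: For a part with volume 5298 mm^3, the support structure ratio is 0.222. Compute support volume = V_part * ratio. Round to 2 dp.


V_support = 5298 * 0.222 = 1176.16 mm^3


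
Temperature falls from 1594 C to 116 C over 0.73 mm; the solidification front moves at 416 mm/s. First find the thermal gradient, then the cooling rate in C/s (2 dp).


G = (1594-116)/0.73 = 2024.65753425 C/mm
CR = 2024.65753425 * 416 = 842257.53 C/s


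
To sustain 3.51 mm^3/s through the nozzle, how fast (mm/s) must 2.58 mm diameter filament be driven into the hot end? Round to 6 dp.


A = pi*(2.58/2)^2 = 5.227924
v = 3.51 / 5.227924 = 0.671395 mm/s


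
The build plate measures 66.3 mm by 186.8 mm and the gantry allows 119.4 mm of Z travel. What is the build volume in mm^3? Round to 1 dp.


V = 66.3 * 186.8 * 119.4 = 1478749.9 mm^3


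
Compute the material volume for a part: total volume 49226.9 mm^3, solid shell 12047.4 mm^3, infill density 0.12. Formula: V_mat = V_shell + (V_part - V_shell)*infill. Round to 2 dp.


V_infill = (49226.9 - 12047.4) * 0.12 = 4461.54
V_total = 12047.4 + 4461.54 = 16508.94 mm^3


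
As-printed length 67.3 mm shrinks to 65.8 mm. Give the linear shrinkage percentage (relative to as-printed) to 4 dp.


Shrinkage = ((67.3-65.8)/67.3)*100 = 2.2288 %


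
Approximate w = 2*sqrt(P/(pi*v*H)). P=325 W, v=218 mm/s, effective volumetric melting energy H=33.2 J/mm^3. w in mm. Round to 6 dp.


w = 2*sqrt(325/(pi*218*33.2)) = 0.239111 mm


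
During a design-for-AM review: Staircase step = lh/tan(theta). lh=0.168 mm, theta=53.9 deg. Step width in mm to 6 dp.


step = 0.168 / tan(53.9) = 0.122508 mm


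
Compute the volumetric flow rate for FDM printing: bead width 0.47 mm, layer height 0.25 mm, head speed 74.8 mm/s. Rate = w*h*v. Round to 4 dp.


Rate = 0.47 * 0.25 * 74.8 = 8.789 mm^3/s


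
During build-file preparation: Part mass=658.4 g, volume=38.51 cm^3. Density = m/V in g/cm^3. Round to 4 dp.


rho = 658.4 / 38.51 = 17.0969 g/cm^3


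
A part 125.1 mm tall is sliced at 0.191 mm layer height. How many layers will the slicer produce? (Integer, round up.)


Layers = ceil(125.1/0.191) = 655


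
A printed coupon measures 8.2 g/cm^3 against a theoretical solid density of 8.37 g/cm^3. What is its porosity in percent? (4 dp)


Porosity = (1-8.2/8.37)*100 = 2.0311 %


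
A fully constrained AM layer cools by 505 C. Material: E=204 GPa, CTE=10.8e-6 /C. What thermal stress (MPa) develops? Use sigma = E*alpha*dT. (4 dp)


sigma = 204*1000 * 10.8e-6 * 505 = 1112.616 MPa


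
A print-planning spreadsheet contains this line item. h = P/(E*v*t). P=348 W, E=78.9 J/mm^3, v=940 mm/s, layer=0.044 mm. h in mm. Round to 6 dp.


h = 348 / (78.9*940*0.044) = 0.10664 mm


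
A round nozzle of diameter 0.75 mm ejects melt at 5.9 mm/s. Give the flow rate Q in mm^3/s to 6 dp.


A = pi*(0.75/2)^2 = 0.44178647 mm^2
Q = 0.44178647 * 5.9 = 2.60654 mm^3/s


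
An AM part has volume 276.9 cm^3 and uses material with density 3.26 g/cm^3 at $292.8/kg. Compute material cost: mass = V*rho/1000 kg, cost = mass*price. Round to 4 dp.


Mass = 276.9*3.26/1000 = 0.902694 kg
Cost = 0.902694 * 292.8 = 264.3088 $


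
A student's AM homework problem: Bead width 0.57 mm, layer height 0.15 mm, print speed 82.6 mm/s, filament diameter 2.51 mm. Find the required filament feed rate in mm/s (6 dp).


Q = 0.57 * 0.15 * 82.6 = 7.0623 mm^3/s
A_fil = pi*(2.51/2)^2 = 4.94808697 mm^2
v_feed = 7.0623 / 4.94808697 = 1.427279 mm/s


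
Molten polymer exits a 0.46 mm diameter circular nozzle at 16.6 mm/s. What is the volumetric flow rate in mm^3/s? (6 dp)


A = pi*(0.46/2)^2 = 0.16619025 mm^2
Q = 0.16619025 * 16.6 = 2.758758 mm^3/s


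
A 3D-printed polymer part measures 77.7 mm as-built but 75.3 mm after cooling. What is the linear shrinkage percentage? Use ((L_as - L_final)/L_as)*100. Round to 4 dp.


Shrinkage = ((77.7-75.3)/77.7)*100 = 3.0888 %


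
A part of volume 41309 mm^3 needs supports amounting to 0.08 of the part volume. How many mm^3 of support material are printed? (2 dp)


V_support = 41309 * 0.08 = 3304.72 mm^3


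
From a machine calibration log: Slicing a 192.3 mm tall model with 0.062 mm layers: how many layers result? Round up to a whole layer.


Layers = ceil(192.3/0.062) = 3102


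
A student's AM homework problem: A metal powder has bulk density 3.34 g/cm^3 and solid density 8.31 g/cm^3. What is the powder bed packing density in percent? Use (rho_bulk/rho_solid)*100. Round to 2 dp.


Packing = (3.34/8.31)*100 = 40.19 %


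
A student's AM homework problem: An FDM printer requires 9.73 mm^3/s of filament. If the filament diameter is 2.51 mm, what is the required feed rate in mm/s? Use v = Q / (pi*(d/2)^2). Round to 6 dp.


A = pi*(2.51/2)^2 = 4.948087
v = 9.73 / 4.948087 = 1.966417 mm/s


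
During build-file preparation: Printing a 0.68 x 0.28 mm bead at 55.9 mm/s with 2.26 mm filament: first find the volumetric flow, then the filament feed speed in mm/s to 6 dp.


Q = 0.68 * 0.28 * 55.9 = 10.64336 mm^3/s
A_fil = pi*(2.26/2)^2 = 4.01149966 mm^2
v_feed = 10.64336 / 4.01149966 = 2.653212 mm/s


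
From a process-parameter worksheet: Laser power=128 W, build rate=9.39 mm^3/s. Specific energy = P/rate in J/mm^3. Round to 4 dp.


SE = 128 / 9.39 = 13.6315 J/mm^3


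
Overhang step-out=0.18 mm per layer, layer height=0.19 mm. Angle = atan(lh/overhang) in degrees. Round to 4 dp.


angle = atan(0.19/0.18) = 46.5482 degrees


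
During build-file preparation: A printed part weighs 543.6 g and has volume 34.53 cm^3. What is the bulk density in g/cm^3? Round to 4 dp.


rho = 543.6 / 34.53 = 15.7428 g/cm^3


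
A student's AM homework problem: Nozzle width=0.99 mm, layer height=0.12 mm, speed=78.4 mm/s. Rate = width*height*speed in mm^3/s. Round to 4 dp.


Rate = 0.99 * 0.12 * 78.4 = 9.3139 mm^3/s


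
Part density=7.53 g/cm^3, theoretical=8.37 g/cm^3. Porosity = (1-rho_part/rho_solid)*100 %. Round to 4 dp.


Porosity = (1-7.53/8.37)*100 = 10.0358 %


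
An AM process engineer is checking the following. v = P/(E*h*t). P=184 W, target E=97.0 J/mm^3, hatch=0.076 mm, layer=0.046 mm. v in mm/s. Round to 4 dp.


v = 184 / (97.0*0.076*0.046) = 542.5936 mm/s


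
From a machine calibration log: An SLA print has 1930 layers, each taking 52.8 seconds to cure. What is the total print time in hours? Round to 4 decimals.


t = 1930 * 52.8 / 3600 = 28.3067 hrs


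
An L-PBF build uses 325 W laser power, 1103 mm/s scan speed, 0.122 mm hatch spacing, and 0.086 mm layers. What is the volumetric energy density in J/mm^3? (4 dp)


E = 325 / (1103*0.122*0.086) = 28.0834 J/mm^3


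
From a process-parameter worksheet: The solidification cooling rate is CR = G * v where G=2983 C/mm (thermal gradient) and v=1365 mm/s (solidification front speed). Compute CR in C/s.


CR = 2983 * 1365 = 4071795 C/s


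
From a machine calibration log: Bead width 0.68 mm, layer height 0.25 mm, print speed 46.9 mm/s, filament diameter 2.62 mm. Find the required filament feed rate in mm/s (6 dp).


Q = 0.68 * 0.25 * 46.9 = 7.973 mm^3/s
A_fil = pi*(2.62/2)^2 = 5.39128715 mm^2
v_feed = 7.973 / 5.39128715 = 1.478868 mm/s


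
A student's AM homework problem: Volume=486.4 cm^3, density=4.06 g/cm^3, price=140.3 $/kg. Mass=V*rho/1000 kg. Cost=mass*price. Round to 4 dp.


Mass = 486.4*4.06/1000 = 1.974784 kg
Cost = 1.974784 * 140.3 = 277.0622 $


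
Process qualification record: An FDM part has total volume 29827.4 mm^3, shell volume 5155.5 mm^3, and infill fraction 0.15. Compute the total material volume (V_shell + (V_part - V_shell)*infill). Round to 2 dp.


V_infill = (29827.4 - 5155.5) * 0.15 = 3700.79
V_total = 5155.5 + 3700.79 = 8856.29 mm^3


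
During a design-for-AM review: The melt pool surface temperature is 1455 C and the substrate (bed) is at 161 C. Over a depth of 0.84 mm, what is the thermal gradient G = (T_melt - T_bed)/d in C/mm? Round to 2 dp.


G = (1455-161)/0.84 = 1540.48 C/mm


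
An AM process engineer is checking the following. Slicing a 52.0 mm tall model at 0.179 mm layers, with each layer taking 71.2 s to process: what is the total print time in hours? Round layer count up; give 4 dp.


Layers = ceil(52.0/0.179) = 291
t = 291 * 71.2 / 3600 = 5.7553 hrs


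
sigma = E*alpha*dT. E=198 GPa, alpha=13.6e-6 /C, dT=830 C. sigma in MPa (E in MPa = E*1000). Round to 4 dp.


sigma = 198*1000 * 13.6e-6 * 830 = 2235.024 MPa


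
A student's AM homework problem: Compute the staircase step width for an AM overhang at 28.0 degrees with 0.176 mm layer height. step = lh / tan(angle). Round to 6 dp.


step = 0.176 / tan(28.0) = 0.331008 mm


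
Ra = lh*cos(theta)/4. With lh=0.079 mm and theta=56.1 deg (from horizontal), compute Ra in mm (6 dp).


Ra = 0.079 * cos(56.1) / 4 = 0.011015 mm


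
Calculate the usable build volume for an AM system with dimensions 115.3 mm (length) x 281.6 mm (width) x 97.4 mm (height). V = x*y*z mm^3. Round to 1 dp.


V = 115.3 * 281.6 * 97.4 = 3162430.0 mm^3


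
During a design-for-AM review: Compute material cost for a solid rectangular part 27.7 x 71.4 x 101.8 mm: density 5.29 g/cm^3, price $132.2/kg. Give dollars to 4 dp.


V = 27.7 * 71.4 * 101.8 = 201338.004 mm^3 = 201.338004 cm^3
Mass = 201.338004 * 5.29 / 1000 = 1.06507804 kg
Cost = 1.06507804 * 132.2 = 140.8033 $


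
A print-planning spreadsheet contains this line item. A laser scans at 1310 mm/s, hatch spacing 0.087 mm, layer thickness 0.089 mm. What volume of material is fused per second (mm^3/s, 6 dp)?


Rate = 1310 * 0.087 * 0.089 = 10.14333 mm^3/s


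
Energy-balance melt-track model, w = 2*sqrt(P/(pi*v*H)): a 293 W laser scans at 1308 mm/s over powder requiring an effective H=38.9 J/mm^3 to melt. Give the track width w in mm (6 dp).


w = 2*sqrt(293/(pi*1308*38.9)) = 0.085627 mm


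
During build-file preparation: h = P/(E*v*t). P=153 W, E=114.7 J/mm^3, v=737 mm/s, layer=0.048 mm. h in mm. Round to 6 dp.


h = 153 / (114.7*737*0.048) = 0.037707 mm


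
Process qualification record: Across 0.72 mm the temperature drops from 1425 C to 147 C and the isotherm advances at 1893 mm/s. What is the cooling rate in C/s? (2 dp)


G = (1425-147)/0.72 = 1775.0 C/mm
CR = 1775.0 * 1893 = 3360075.0 C/s


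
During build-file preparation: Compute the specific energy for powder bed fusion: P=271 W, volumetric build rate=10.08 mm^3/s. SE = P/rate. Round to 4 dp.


SE = 271 / 10.08 = 26.8849 J/mm^3


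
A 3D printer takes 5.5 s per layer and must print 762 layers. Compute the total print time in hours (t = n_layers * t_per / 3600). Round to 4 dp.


t = 762 * 5.5 / 3600 = 1.1642 hrs


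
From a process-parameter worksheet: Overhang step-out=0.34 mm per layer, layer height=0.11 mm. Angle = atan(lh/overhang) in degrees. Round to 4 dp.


angle = atan(0.11/0.34) = 17.9279 degrees


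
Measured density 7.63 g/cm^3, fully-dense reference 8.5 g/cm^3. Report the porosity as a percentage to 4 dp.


Porosity = (1-7.63/8.5)*100 = 10.2353 %


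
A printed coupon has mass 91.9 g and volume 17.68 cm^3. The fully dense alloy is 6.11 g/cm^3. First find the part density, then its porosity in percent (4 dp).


rho_part = 91.9 / 17.68 = 5.1979638 g/cm^3
Porosity = (1 - 5.1979638/6.11)*100 = 14.9269 %


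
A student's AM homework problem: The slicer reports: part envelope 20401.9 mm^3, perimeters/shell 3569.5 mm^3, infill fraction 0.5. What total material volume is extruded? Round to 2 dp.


V_infill = (20401.9 - 3569.5) * 0.5 = 8416.2
V_total = 3569.5 + 8416.2 = 11985.7 mm^3


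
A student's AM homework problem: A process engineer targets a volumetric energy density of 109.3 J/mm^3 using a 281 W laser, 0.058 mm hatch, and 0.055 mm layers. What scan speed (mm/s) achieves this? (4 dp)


v = 281 / (109.3*0.058*0.055) = 805.9266 mm/s
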